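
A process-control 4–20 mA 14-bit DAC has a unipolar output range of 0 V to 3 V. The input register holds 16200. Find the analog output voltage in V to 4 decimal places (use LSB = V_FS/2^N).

2.9663 V

LSB = 3 V / 2^14 = 183.11 µV.
V_out = 0 + 16200 × 0.000183105 V = 2.96631 V.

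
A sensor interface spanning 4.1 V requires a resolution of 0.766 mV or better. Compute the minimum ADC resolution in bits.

Number of steps required ≥ 4.1 V / 0.766 mV = 5352.48.
Need 2^N ≥ 5352.48; 2^12 = 4096, 2^13 = 8192.
Minimum N = 13.

13 bits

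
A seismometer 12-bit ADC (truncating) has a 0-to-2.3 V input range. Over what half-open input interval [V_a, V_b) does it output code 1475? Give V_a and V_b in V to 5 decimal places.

LSB = 2.3/2^12 = 0.562 mV.
V_a = V_low + 1475·LSB = 0.828247 V; V_b = V_low + 1476·LSB = 0.828809 V.

[0.82825 V, 0.82881 V)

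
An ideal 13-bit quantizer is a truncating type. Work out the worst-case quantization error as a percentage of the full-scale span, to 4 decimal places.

Truncating → worst-case error = 1 LSB = V_FS/2^13, so 100/8192 = 0.012207 % of full scale.

0.0122 %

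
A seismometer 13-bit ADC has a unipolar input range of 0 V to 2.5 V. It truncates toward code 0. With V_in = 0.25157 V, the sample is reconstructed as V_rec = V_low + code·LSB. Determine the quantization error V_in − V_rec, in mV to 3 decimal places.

0.105 mV

Step size: 2.5 V ÷ 2^13 = 305.18 µV.
Scaled input = 824.3446 LSBs, so code = 824.
Reconstructed: 0.25146484 V.
Difference: 0.000105156 V → 0.105 mV.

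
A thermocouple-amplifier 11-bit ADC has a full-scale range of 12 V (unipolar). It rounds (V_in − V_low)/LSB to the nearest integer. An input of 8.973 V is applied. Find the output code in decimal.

code 1531

With 2048 levels over 12 V, one step is 5.859 mV.
(8.973 − 0) / 0.00585938 = 1531.392 LSBs.
So the output code is 1531.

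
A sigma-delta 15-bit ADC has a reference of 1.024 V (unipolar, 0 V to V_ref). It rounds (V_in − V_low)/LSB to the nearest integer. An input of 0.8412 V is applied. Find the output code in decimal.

With 32768 levels over 1.024 V, one step is 31.25 µV.
Input sits at 26918.400 steps above V_low.
round(26918.400) = 26918.

code 26918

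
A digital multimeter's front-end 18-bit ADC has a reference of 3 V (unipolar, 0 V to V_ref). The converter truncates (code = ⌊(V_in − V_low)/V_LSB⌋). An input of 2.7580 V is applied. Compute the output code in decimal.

Full-scale span = 3 V; LSB = 3/2^18 = 11.44 µV.
Input sits at 240997.717 steps above V_low.
So the output code is 240997.

code 240997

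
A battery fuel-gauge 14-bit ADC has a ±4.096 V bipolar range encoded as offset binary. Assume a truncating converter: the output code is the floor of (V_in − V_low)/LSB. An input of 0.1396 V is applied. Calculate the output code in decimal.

code 8471

LSB = 8.192 V / 16384 = 0.500 mV.
Input sits at 8471.200 steps above V_low.
⌊·⌋(8471.200) = 8471.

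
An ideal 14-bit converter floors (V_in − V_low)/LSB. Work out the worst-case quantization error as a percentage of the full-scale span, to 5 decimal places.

Truncating → worst-case error = 1 LSB = V_FS/2^14, so 100/16384 = 0.00610352 % of full scale.

0.00610 %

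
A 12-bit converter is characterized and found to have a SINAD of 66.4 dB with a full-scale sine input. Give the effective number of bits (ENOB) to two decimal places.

10.74 bits

ENOB = (SINAD − 1.76) / 6.02 = (66.4 − 1.76)/6.02 = 10.738.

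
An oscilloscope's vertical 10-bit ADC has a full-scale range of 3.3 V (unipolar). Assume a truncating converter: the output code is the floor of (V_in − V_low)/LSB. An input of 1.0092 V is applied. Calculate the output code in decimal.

code 313

With 1024 levels over 3.3 V, one step is 3.223 mV.
Input sits at 313.158 steps above V_low.
Floor → code 313.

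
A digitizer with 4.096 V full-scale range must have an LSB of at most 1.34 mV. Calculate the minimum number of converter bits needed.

Number of steps required ≥ 4.096 V / 1.34 mV = 3056.72.
Need 2^N ≥ 3056.72; 2^11 = 2048, 2^12 = 4096.
Minimum N = 12.

12 bits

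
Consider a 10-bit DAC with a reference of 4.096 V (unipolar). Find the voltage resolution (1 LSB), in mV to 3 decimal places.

4.000 mV

Full-scale span = 4.096 V.
LSB = 4.096 / 2^10 = 4.096 / 1024 = 0.004 V = 4.000 mV.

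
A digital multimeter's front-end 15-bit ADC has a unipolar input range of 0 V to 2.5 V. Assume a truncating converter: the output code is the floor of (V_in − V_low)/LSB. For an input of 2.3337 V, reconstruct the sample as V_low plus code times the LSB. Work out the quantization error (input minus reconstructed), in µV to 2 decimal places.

LSB = 2.5/2^15 = 76.29 µV.
(V_in − V_low)/LSB = (2.3337 − 0)/7.62939e-05 = 30588.2726 → code 30588 (floor).
Reconstructed: 2.3336792 V.
Error = 2.3337 − 2.3336792 = 2.08008e-05 V = 20.80 µV.

20.80 µV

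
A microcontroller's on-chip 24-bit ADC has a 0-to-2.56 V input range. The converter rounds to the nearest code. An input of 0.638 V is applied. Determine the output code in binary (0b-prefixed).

code 0b1111111100110011001101 (decimal 4181197)

Full-scale span = 2.56 V; LSB = 2.56/2^24 = 0.15 µV.
(V_in − V_low)/LSB = (0.638 − 0) / 1.52588e-07 = 4181196.800.
Round → code 4181197.
In binary (0b-prefixed): 0b1111111100110011001101.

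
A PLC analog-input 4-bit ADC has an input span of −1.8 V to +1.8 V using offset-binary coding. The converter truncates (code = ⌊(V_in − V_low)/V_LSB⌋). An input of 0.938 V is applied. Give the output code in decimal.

Full-scale span = 3.6 V; LSB = 3.6/2^4 = 225.000 mV.
(0.938 − (−1.8)) / 0.225 = 12.169 LSBs.
So the output code is 12.

code 12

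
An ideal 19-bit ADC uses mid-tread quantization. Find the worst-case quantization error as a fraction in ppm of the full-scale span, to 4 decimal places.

Rounding → worst-case error = ½ LSB = V_FS/2^20, so 1e+06/1048576 = 0.953674 ppm of full scale.

0.9537 ppm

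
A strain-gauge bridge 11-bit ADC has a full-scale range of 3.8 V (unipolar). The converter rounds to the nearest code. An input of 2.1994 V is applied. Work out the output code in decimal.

Full-scale span = 3.8 V; LSB = 3.8/2^11 = 1.855 mV.
(V_in − V_low)/LSB = (2.1994 − 0) / 0.00185547 = 1185.361.
Round → code 1185.

code 1185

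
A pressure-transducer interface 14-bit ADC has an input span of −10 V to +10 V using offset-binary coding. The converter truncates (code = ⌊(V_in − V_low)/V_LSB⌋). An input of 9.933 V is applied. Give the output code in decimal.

code 16329

LSB = 20 V / 16384 = 1.221 mV.
Input sits at 16329.114 steps above V_low.
So the output code is 16329.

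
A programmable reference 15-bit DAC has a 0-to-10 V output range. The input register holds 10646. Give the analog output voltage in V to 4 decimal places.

3.2489 V

LSB = 10 V / 2^15 = 305.18 µV.
V_out = 0 + 10646 × 0.000305176 V = 3.2489 V.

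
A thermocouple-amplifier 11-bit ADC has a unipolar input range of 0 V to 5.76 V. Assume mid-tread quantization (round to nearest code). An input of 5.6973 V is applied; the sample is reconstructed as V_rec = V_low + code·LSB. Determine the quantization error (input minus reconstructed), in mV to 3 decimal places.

-0.825 mV

Step size: 5.76 V ÷ 2^11 = 2.812 mV.
(V_in − V_low)/LSB = (5.6973 − 0)/0.0028125 = 2025.7067 → code 2026 (round).
Code 2026 maps back to 0 + 2026×0.0028125 V = 5.698125 V.
Difference: -0.000825 V → -0.825 mV.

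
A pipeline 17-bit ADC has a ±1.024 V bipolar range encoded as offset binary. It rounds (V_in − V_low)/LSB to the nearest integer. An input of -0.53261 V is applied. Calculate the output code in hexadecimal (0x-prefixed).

With 131072 levels over 2.048 V, one step is 15.62 µV.
(V_in − V_low)/LSB = (-0.53261 − (−1.024)) / 1.5625e-05 = 31448.960.
So the output code is 31449.
In hexadecimal (0x-prefixed): 0x7AD9.

code 0x7AD9 (decimal 31449)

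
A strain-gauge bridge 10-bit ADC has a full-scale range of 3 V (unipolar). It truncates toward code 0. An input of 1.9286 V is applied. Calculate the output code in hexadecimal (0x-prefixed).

code 0x292 (decimal 658)

Full-scale span = 3 V; LSB = 3/2^10 = 2.930 mV.
Input sits at 658.295 steps above V_low.
So the output code is 658.
In hexadecimal (0x-prefixed): 0x292.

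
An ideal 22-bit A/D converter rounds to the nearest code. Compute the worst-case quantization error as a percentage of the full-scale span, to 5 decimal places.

Rounding → worst-case error = ½ LSB = V_FS/2^23, so 100/8388608 = 1.19209e-05 % of full scale.

0.00001 %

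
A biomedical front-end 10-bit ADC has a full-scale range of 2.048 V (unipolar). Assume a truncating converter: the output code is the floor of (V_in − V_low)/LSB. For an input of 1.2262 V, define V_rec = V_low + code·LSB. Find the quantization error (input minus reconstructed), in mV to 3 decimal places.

0.200 mV

LSB = 2.048/2^10 = 2.000 mV.
Scaled input = 613.1000 LSBs, so code = 613.
Reconstructed: 1.226 V.
V_in − V_rec = 0.0002 V = 0.200 mV.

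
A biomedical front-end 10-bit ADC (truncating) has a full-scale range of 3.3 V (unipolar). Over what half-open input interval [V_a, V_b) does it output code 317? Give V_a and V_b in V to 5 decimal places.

LSB = 3.3/2^10 = 3.223 mV.
V_a = V_low + 317·LSB = 1.02158 V; V_b = V_low + 318·LSB = 1.0248 V.

[1.02158 V, 1.02480 V)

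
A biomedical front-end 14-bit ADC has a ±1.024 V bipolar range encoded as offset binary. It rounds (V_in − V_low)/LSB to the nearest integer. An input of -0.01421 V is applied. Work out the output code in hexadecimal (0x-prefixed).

With 16384 levels over 2.048 V, one step is 125.00 µV.
(-0.01421 − (−1.024)) / 0.000125 = 8078.320 LSBs.
So the output code is 8078.
In hexadecimal (0x-prefixed): 0x1F8E.

code 0x1F8E (decimal 8078)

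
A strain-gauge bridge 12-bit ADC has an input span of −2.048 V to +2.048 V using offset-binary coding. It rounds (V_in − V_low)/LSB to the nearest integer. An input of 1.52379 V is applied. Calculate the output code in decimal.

LSB = 4.096 V / 4096 = 1.000 mV.
Input sits at 3571.790 steps above V_low.
round(3571.790) = 3572.

code 3572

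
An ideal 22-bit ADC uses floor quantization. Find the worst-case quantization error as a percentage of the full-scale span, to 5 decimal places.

0.00002 %

Truncating → worst-case error = 1 LSB = V_FS/2^22, so 100/4194304 = 2.38419e-05 % of full scale.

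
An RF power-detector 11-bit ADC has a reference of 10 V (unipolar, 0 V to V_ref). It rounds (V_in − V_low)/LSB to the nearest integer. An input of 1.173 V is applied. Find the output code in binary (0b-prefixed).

code 0b11110000 (decimal 240)

Full-scale span = 10 V; LSB = 10/2^11 = 4.883 mV.
Input sits at 240.230 steps above V_low.
Round → code 240.
In binary (0b-prefixed): 0b11110000.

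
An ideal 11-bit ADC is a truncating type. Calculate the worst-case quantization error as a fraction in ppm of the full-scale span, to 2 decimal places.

Truncating → worst-case error = 1 LSB = V_FS/2^11, so 1e+06/2048 = 488.281 ppm of full scale.

488.28 ppm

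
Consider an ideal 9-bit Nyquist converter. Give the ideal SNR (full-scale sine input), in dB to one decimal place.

55.9 dB

SNR ≈ 6.02·N + 1.76 dB = 6.02·9 + 1.76 = 55.94 dB.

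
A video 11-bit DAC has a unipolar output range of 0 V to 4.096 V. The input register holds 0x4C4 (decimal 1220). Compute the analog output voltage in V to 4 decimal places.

LSB = 4.096 V / 2^11 = 2.000 mV.
Code 0x4C4 = 1220 decimal.
V_out = 0 + 1220 × 0.002 V = 2.44 V.

2.4400 V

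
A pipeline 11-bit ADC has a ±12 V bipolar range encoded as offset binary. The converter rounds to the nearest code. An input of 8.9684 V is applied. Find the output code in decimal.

code 1789

LSB = 24 V / 2048 = 11.719 mV.
Input sits at 1789.303 steps above V_low.
Round → code 1789.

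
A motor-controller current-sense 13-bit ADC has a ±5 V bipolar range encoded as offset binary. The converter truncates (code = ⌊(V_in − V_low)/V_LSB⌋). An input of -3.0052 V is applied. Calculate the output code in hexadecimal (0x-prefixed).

code 0x662 (decimal 1634)

Full-scale span = 10 V; LSB = 10/2^13 = 1.221 mV.
(-3.0052 − (−5)) / 0.0012207 = 1634.140 LSBs.
⌊·⌋(1634.140) = 1634.
In hexadecimal (0x-prefixed): 0x662.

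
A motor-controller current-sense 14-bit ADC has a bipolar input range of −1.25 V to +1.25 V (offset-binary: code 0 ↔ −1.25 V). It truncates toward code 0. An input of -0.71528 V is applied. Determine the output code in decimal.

Full-scale span = 2.5 V; LSB = 2.5/2^14 = 152.59 µV.
(V_in − V_low)/LSB = (-0.71528 − (−1.25)) / 0.000152588 = 3504.341.
Floor → code 3504.

code 3504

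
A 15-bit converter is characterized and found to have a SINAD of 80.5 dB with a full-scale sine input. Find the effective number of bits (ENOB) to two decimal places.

13.08 bits

ENOB = (SINAD − 1.76) / 6.02 = (80.5 − 1.76)/6.02 = 13.080.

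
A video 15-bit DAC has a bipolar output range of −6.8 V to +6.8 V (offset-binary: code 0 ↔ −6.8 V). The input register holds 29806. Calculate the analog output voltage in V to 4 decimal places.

LSB = 13.6 V / 2^15 = 415.04 µV.
V_out = (−6.8) + 29806 × 0.000415039 V = 5.57065 V.

5.5707 V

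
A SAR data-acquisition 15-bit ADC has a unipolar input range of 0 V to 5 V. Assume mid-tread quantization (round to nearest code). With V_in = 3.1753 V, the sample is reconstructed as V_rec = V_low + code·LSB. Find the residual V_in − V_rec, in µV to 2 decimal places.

LSB = 5/2^15 = 152.59 µV.
(V_in − V_low)/LSB = (3.1753 − 0)/0.000152588 = 20809.6461 → code 20810 (round).
Reconstructed: 3.175354 V.
Error = 3.1753 − 3.175354 = -5.40039e-05 V = -54.00 µV.

-54.00 µV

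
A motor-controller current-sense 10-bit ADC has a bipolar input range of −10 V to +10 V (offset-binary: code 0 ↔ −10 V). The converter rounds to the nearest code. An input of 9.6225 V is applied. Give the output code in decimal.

LSB = 20 V / 1024 = 19.531 mV.
(9.6225 − (−10)) / 0.0195312 = 1004.672 LSBs.
round(1004.672) = 1005.

code 1005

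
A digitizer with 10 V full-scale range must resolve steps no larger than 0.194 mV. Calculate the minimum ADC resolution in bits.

Number of steps required ≥ 10 V / 0.194 mV = 51546.39.
Need 2^N ≥ 51546.39; 2^15 = 32768, 2^16 = 65536.
Minimum N = 16.

16 bits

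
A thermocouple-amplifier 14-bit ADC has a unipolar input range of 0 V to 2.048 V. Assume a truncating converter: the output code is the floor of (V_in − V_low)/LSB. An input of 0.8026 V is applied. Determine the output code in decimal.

With 16384 levels over 2.048 V, one step is 125.00 µV.
Input sits at 6420.800 steps above V_low.
So the output code is 6420.

code 6420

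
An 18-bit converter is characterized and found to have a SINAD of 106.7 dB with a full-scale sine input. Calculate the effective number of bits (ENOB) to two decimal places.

17.43 bits

ENOB = (SINAD − 1.76) / 6.02 = (106.7 − 1.76)/6.02 = 17.432.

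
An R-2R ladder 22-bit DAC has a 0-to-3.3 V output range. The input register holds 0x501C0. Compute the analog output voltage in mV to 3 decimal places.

LSB = 3.3 V / 2^22 = 0.79 µV.
Code 0x501C0 = 328128 decimal.
V_out = 0 + 328128 × 7.86781e-07 V = 0.258165 V.
= 258.165 mV.

258.165 mV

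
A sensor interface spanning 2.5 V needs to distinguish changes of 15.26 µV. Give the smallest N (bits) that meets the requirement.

Number of steps required ≥ 2.5 V / 15.26 µV = 163827.00.
Need 2^N ≥ 163827.00; 2^17 = 131072, 2^18 = 262144.
Minimum N = 18.

18 bits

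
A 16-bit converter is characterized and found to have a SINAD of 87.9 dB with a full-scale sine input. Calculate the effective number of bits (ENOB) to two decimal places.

ENOB = (SINAD − 1.76) / 6.02 = (87.9 − 1.76)/6.02 = 14.309.

14.31 bits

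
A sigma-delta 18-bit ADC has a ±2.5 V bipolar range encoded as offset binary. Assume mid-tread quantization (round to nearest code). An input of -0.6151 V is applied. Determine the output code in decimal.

code 98823

LSB = 5 V / 262144 = 19.07 µV.
Input sits at 98823.045 steps above V_low.
round(98823.045) = 98823.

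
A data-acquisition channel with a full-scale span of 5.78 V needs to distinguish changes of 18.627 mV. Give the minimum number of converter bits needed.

Number of steps required ≥ 5.78 V / 18.627 mV = 310.30.
Need 2^N ≥ 310.30; 2^8 = 256, 2^9 = 512.
Minimum N = 9.

9 bits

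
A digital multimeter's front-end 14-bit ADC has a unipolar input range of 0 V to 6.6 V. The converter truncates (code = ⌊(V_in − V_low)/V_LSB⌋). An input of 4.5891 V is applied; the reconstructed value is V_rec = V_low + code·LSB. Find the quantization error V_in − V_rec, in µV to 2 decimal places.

One LSB is 6.6 V / 16384 = 402.83 µV.
Scaled input = 11392.0931 LSBs, so code = 11392.
V_rec = 0 + 11392·0.000402832 = 4.5890625 V.
V_in − V_rec = 3.75e-05 V = 37.50 µV.

37.50 µV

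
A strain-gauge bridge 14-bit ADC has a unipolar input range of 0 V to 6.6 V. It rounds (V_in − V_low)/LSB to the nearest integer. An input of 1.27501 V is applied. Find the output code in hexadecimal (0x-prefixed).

code 0xC5D (decimal 3165)

LSB = 6.6 V / 16384 = 402.83 µV.
Input sits at 3165.116 steps above V_low.
round(3165.116) = 3165.
In hexadecimal (0x-prefixed): 0xC5D.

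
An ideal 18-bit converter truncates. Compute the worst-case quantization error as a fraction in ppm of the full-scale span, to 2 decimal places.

Truncating → worst-case error = 1 LSB = V_FS/2^18, so 1e+06/262144 = 3.8147 ppm of full scale.

3.81 ppm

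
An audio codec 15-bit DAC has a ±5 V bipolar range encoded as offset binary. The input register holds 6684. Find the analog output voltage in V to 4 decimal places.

LSB = 10 V / 2^15 = 305.18 µV.
V_out = (−5) + 6684 × 0.000305176 V = -2.96021 V.

-2.9602 V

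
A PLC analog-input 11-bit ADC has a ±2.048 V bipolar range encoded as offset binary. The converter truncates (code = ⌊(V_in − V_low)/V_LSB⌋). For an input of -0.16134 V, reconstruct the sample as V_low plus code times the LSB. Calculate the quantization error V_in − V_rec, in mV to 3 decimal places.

0.660 mV

LSB = 4.096/2^11 = 2.000 mV.
(V_in − V_low)/LSB = (-0.16134 − (−2.048))/0.002 = 943.3300 → code 943 (floor).
V_rec = (−2.048) + 943·0.002 = -0.162 V.
V_in − V_rec = 0.00066 V = 0.660 mV.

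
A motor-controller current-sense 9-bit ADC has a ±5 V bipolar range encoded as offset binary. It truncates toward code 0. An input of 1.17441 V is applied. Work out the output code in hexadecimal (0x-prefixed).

code 0x13C (decimal 316)

With 512 levels over 10 V, one step is 19.531 mV.
(1.17441 − (−5)) / 0.0195312 = 316.130 LSBs.
Floor → code 316.
In hexadecimal (0x-prefixed): 0x13C.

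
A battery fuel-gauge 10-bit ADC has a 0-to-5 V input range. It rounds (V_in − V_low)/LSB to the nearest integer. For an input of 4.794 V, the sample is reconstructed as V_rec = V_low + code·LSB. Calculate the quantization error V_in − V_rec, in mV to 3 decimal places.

One LSB is 5 V / 1024 = 4.883 mV.
(4.794 − 0)/0.00488281 = 981.8112; round gives code 982.
V_rec = 0 + 982·0.00488281 = 4.7949219 V.
Error = 4.794 − 4.7949219 = -0.000921875 V = -0.922 mV.

-0.922 mV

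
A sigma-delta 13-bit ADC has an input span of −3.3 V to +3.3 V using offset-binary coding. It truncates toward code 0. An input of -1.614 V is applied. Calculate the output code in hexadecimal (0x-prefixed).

code 0x82C (decimal 2092)

Full-scale span = 6.6 V; LSB = 6.6/2^13 = 0.806 mV.
Input sits at 2092.684 steps above V_low.
So the output code is 2092.
In hexadecimal (0x-prefixed): 0x82C.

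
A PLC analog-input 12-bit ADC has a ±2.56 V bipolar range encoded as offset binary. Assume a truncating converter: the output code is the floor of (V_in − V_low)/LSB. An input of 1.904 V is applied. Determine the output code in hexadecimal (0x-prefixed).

code 0xDF3 (decimal 3571)

LSB = 5.12 V / 4096 = 1.250 mV.
(1.904 − (−2.56)) / 0.00125 = 3571.200 LSBs.
So the output code is 3571.
In hexadecimal (0x-prefixed): 0xDF3.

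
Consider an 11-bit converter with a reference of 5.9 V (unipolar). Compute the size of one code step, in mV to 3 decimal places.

2.881 mV

Full-scale span = 5.9 V.
LSB = 5.9 / 2^11 = 5.9 / 2048 = 0.00288086 V = 2.881 mV.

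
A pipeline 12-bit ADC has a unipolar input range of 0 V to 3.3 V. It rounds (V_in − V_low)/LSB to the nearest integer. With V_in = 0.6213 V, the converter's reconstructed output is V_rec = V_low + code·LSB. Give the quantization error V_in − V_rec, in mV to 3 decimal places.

0.133 mV

One LSB is 3.3 V / 4096 = 0.806 mV.
(V_in − V_low)/LSB = (0.6213 − 0)/0.000805664 = 771.1651 → code 771 (round).
Reconstructed: 0.62116699 V.
V_in − V_rec = 0.000133008 V = 0.133 mV.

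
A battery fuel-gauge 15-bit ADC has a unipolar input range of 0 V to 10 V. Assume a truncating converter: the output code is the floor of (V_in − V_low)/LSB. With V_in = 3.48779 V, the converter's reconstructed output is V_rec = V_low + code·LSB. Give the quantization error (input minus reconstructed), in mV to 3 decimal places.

One LSB is 10 V / 32768 = 305.18 µV.
(3.48779 − 0)/0.000305176 = 11428.7903; ⌊·⌋ gives code 11428.
Reconstructed: 3.4875488 V.
Difference: 0.000241172 V → 0.241 mV.

0.241 mV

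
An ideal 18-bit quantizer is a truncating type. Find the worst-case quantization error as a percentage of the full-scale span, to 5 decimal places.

0.00038 %

Truncating → worst-case error = 1 LSB = V_FS/2^18, so 100/262144 = 0.00038147 % of full scale.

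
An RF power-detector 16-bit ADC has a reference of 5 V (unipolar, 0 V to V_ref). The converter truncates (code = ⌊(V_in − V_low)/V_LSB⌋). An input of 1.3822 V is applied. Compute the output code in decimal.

code 18116

With 65536 levels over 5 V, one step is 76.29 µV.
(1.3822 − 0) / 7.62939e-05 = 18116.772 LSBs.
⌊·⌋(18116.772) = 18116.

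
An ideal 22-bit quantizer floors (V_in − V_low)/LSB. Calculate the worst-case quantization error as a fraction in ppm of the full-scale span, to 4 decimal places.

0.2384 ppm

Truncating → worst-case error = 1 LSB = V_FS/2^22, so 1e+06/4194304 = 0.238419 ppm of full scale.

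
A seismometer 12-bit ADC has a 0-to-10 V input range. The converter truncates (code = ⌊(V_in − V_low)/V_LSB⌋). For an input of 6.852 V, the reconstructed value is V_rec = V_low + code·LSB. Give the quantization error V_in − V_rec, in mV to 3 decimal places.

Step size: 10 V ÷ 2^12 = 2.441 mV.
(6.852 − 0)/0.00244141 = 2806.5792; ⌊·⌋ gives code 2806.
Reconstructed: 6.8505859 V.
Difference: 0.00141406 V → 1.414 mV.

1.414 mV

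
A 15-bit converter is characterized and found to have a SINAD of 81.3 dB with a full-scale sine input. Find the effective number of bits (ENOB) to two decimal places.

13.21 bits

ENOB = (SINAD − 1.76) / 6.02 = (81.3 − 1.76)/6.02 = 13.213.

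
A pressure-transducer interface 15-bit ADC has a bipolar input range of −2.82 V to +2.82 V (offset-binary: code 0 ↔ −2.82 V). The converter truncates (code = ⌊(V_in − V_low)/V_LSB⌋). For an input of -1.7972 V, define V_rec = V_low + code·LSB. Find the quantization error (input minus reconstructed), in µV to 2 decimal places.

One LSB is 5.64 V / 32768 = 172.12 µV.
(V_in − V_low)/LSB = (-1.7972 − (−2.82))/0.000172119 = 5942.3955 → code 5942 (floor).
V_rec = (−2.82) + 5942·0.000172119 = -1.7972681 V.
Difference: 6.80664e-05 V → 68.07 µV.

68.07 µV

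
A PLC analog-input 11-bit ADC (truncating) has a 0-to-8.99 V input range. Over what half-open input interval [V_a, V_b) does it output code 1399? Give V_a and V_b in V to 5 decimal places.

LSB = 8.99/2^11 = 4.390 mV.
V_a = V_low + 1399·LSB = 6.14112 V; V_b = V_low + 1400·LSB = 6.14551 V.

[6.14112 V, 6.14551 V)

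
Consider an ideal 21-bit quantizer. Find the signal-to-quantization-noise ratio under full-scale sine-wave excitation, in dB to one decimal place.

SNR ≈ 6.02·N + 1.76 dB = 6.02·21 + 1.76 = 128.18 dB.

128.2 dB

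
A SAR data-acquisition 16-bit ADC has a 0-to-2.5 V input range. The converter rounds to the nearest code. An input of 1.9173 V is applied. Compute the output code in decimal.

LSB = 2.5 V / 65536 = 38.15 µV.
(V_in − V_low)/LSB = (1.9173 − 0) / 3.8147e-05 = 50260.869.
round(50260.869) = 50261.

code 50261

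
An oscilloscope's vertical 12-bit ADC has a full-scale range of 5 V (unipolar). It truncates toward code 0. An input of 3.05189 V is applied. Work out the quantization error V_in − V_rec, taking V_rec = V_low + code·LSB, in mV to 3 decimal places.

0.132 mV

LSB = 5/2^12 = 1.221 mV.
(3.05189 − 0)/0.0012207 = 2500.1083; ⌊·⌋ gives code 2500.
Code 2500 maps back to 0 + 2500×0.0012207 V = 3.0517578 V.
Difference: 0.000132188 V → 0.132 mV.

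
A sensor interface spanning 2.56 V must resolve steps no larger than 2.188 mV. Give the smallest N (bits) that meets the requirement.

11 bits

Number of steps required ≥ 2.56 V / 2.188 mV = 1170.02.
Need 2^N ≥ 1170.02; 2^10 = 1024, 2^11 = 2048.
Minimum N = 11.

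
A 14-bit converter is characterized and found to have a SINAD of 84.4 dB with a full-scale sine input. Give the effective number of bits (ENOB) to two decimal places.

13.73 bits

ENOB = (SINAD − 1.76) / 6.02 = (84.4 − 1.76)/6.02 = 13.728.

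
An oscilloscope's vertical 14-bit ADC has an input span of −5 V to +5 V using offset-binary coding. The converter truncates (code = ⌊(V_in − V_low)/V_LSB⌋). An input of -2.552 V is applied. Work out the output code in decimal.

code 4010

With 16384 levels over 10 V, one step is 0.610 mV.
(-2.552 − (−5)) / 0.000610352 = 4010.803 LSBs.
So the output code is 4010.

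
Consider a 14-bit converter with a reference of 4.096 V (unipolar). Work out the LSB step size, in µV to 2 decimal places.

Full-scale span = 4.096 V.
LSB = 4.096 / 2^14 = 4.096 / 16384 = 0.00025 V = 250.00 µV.

250.00 µV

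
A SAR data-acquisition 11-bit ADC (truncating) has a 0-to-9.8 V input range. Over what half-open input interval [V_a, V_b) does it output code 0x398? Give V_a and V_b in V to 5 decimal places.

LSB = 9.8/2^11 = 4.785 mV.
Code 0x398 = 920 decimal.
V_a = V_low + 920·LSB = 4.40234 V; V_b = V_low + 921·LSB = 4.40713 V.

[4.40234 V, 4.40713 V)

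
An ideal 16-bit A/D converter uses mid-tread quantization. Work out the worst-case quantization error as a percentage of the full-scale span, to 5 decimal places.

Rounding → worst-case error = ½ LSB = V_FS/2^17, so 100/131072 = 0.000762939 % of full scale.

0.00076 %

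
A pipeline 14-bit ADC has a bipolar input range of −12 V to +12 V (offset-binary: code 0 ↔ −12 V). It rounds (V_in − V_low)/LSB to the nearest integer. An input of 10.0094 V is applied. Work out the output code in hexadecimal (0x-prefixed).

code 0x3AB1 (decimal 15025)

With 16384 levels over 24 V, one step is 1.465 mV.
(V_in − V_low)/LSB = (10.0094 − (−12)) / 0.00146484 = 15025.084.
So the output code is 15025.
In hexadecimal (0x-prefixed): 0x3AB1.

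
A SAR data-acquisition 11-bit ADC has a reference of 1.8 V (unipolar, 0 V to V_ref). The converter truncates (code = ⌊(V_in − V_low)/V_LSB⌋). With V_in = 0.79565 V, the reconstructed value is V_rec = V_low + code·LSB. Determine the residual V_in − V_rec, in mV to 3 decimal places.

Step size: 1.8 V ÷ 2^11 = 0.879 mV.
(V_in − V_low)/LSB = (0.79565 − 0)/0.000878906 = 905.2729 → code 905 (floor).
Code 905 maps back to 0 + 905×0.000878906 V = 0.79541016 V.
Error = 0.79565 − 0.79541016 = 0.000239844 V = 0.240 mV.

0.240 mV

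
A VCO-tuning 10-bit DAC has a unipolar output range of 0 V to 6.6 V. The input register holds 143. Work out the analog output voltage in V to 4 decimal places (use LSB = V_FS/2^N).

LSB = 6.6 V / 2^10 = 6.445 mV.
V_out = 0 + 143 × 0.00644531 V = 0.92168 V.

0.9217 V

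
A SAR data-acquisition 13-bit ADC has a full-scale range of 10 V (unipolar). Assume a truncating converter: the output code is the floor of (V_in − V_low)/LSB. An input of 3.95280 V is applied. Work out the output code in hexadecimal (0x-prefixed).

Full-scale span = 10 V; LSB = 10/2^13 = 1.221 mV.
(3.95280 − 0) / 0.0012207 = 3238.134 LSBs.
So the output code is 3238.
In hexadecimal (0x-prefixed): 0xCA6.

code 0xCA6 (decimal 3238)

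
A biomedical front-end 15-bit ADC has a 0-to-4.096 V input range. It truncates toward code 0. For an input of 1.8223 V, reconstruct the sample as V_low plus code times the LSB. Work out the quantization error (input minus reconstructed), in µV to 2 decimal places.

50.00 µV

One LSB is 4.096 V / 32768 = 125.00 µV.
(1.8223 − 0)/0.000125 = 14578.4000; ⌊·⌋ gives code 14578.
V_rec = 0 + 14578·0.000125 = 1.82225 V.
Error = 1.8223 − 1.82225 = 5e-05 V = 50.00 µV.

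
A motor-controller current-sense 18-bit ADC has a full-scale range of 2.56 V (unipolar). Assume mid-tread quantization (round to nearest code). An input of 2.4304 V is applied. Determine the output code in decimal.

With 262144 levels over 2.56 V, one step is 9.77 µV.
(V_in − V_low)/LSB = (2.4304 − 0) / 9.76563e-06 = 248872.960.
round(248872.960) = 248873.

code 248873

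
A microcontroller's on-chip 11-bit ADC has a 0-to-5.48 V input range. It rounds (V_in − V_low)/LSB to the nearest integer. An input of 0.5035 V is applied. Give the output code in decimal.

code 188

Full-scale span = 5.48 V; LSB = 5.48/2^11 = 2.676 mV.
(V_in − V_low)/LSB = (0.5035 − 0) / 0.00267578 = 188.169.
round(188.169) = 188.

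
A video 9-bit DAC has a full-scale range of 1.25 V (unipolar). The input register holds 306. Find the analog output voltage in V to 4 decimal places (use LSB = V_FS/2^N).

0.7471 V

LSB = 1.25 V / 2^9 = 2.441 mV.
V_out = 0 + 306 × 0.00244141 V = 0.74707 V.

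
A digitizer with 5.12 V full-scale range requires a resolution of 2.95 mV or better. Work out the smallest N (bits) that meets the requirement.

11 bits

Number of steps required ≥ 5.12 V / 2.95 mV = 1735.59.
Need 2^N ≥ 1735.59; 2^10 = 1024, 2^11 = 2048.
Minimum N = 11.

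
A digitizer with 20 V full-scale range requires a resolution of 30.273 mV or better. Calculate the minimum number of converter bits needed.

10 bits

Number of steps required ≥ 20 V / 30.273 mV = 660.65.
Need 2^N ≥ 660.65; 2^9 = 512, 2^10 = 1024.
Minimum N = 10.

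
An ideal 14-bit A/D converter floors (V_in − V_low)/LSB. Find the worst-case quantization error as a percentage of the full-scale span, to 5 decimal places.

Truncating → worst-case error = 1 LSB = V_FS/2^14, so 100/16384 = 0.00610352 % of full scale.

0.00610 %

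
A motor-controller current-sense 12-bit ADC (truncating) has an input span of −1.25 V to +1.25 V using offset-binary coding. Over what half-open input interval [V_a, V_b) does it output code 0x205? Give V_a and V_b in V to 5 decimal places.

LSB = 2.5/2^12 = 0.610 mV.
Code 0x205 = 517 decimal.
V_a = V_low + 517·LSB = -0.934448 V; V_b = V_low + 518·LSB = -0.933838 V.

[-0.93445 V, -0.93384 V)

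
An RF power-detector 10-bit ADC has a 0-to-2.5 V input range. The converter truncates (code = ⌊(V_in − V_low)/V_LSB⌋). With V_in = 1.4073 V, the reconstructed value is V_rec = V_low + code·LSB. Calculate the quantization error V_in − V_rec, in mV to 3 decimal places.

LSB = 2.5/2^10 = 2.441 mV.
(V_in − V_low)/LSB = (1.4073 − 0)/0.00244141 = 576.4301 → code 576 (floor).
V_rec = 0 + 576·0.00244141 = 1.40625 V.
Difference: 0.00105 V → 1.050 mV.

1.050 mV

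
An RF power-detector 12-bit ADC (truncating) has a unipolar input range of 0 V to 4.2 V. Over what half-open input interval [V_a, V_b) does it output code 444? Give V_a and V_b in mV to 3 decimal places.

LSB = 4.2/2^12 = 1.025 mV.
V_a = V_low + 444·LSB = 0.455273 V; V_b = V_low + 445·LSB = 0.456299 V.

[455.273 mV, 456.299 mV)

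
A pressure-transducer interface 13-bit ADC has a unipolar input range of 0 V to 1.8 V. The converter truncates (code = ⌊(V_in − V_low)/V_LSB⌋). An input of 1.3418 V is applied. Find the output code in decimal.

code 6106

With 8192 levels over 1.8 V, one step is 219.73 µV.
(V_in − V_low)/LSB = (1.3418 − 0) / 0.000219727 = 6106.681.
Floor → code 6106.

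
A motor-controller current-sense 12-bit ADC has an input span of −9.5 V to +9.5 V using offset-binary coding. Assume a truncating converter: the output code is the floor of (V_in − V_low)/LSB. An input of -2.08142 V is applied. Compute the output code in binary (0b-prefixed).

With 4096 levels over 19 V, one step is 4.639 mV.
Input sits at 1599.290 steps above V_low.
So the output code is 1599.
In binary (0b-prefixed): 0b11000111111.

code 0b11000111111 (decimal 1599)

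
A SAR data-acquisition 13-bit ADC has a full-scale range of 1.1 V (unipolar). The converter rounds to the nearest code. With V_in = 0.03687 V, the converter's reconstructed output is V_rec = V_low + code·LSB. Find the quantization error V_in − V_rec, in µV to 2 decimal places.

LSB = 1.1/2^13 = 134.28 µV.
Scaled input = 274.5809 LSBs, so code = 275.
Code 275 maps back to 0 + 275×0.000134277 V = 0.03692627 V.
V_in − V_rec = -5.62695e-05 V = -56.27 µV.

-56.27 µV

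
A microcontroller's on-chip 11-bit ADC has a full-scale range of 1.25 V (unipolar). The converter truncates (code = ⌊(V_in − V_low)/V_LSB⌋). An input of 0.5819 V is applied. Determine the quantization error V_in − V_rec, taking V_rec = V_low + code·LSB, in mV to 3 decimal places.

LSB = 1.25/2^11 = 0.610 mV.
Scaled input = 953.3850 LSBs, so code = 953.
Code 953 maps back to 0 + 953×0.000610352 V = 0.58166504 V.
Error = 0.5819 − 0.58166504 = 0.000234961 V = 0.235 mV.

0.235 mV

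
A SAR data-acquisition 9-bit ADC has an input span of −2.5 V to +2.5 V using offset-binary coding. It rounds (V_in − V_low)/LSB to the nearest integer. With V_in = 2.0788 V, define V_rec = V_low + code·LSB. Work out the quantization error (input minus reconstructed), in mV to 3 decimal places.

-1.278 mV

LSB = 5/2^9 = 9.766 mV.
(2.0788 − (−2.5))/0.00976562 = 468.8691; round gives code 469.
Code 469 maps back to (−2.5) + 469×0.00976562 V = 2.0800781 V.
V_in − V_rec = -0.00127812 V = -1.278 mV.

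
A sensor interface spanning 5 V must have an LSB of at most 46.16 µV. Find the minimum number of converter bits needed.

17 bits

Number of steps required ≥ 5 V / 46.16 µV = 108318.89.
Need 2^N ≥ 108318.89; 2^16 = 65536, 2^17 = 131072.
Minimum N = 17.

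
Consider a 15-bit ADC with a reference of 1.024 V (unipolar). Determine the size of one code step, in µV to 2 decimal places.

31.25 µV

Full-scale span = 1.024 V.
LSB = 1.024 / 2^15 = 1.024 / 32768 = 3.125e-05 V = 31.25 µV.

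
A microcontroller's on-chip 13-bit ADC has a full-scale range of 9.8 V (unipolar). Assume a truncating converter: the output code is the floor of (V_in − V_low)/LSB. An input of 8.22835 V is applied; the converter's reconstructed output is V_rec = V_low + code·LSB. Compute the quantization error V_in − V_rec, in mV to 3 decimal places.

0.274 mV

LSB = 9.8/2^13 = 1.196 mV.
(V_in − V_low)/LSB = (8.22835 − 0)/0.00119629 = 6878.2289 → code 6878 (floor).
Reconstructed: 8.2280762 V.
Error = 8.22835 − 8.2280762 = 0.000273828 V = 0.274 mV.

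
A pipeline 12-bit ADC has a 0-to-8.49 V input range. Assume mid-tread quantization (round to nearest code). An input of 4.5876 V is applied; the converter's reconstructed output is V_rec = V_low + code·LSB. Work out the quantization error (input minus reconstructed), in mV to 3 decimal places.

0.596 mV

LSB = 8.49/2^12 = 2.073 mV.
(4.5876 − 0)/0.00207275 = 2213.2873; round gives code 2213.
Code 2213 maps back to 0 + 2213×0.00207275 V = 4.5870044 V.
Error = 4.5876 − 4.5870044 = 0.000595605 V = 0.596 mV.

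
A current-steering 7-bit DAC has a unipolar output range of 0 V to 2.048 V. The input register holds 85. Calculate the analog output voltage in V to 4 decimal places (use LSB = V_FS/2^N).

1.3600 V

LSB = 2.048 V / 2^7 = 16.000 mV.
V_out = 0 + 85 × 0.016 V = 1.36 V.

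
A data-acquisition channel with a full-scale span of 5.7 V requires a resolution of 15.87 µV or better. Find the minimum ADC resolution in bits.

Number of steps required ≥ 5.7 V / 15.87 µV = 359168.24.
Need 2^N ≥ 359168.24; 2^18 = 262144, 2^19 = 524288.
Minimum N = 19.

19 bits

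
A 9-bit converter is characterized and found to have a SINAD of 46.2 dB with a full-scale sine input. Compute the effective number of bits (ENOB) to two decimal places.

7.38 bits

ENOB = (SINAD − 1.76) / 6.02 = (46.2 − 1.76)/6.02 = 7.382.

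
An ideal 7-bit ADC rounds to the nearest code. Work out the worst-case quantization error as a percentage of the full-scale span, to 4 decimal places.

Rounding → worst-case error = ½ LSB = V_FS/2^8, so 100/256 = 0.390625 % of full scale.

0.3906 %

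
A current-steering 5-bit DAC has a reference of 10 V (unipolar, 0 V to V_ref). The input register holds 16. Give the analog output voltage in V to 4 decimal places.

LSB = 10 V / 2^5 = 312.500 mV.
V_out = 0 + 16 × 0.3125 V = 5 V.

5.0000 V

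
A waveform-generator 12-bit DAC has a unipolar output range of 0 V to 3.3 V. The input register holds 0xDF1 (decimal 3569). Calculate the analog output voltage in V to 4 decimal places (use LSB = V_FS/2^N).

LSB = 3.3 V / 2^12 = 0.806 mV.
Code 0xDF1 = 3569 decimal.
V_out = 0 + 3569 × 0.000805664 V = 2.87542 V.

2.8754 V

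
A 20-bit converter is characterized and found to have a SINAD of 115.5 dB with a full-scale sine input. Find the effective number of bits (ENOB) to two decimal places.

ENOB = (SINAD − 1.76) / 6.02 = (115.5 − 1.76)/6.02 = 18.894.

18.89 bits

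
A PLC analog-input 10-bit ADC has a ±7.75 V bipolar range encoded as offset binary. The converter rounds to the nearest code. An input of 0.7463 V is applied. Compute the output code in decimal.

LSB = 15.5 V / 1024 = 15.137 mV.
(0.7463 − (−7.75)) / 0.0151367 = 561.304 LSBs.
So the output code is 561.

code 561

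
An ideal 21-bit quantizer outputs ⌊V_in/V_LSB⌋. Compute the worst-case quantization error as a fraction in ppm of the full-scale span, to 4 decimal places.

Truncating → worst-case error = 1 LSB = V_FS/2^21, so 1e+06/2097152 = 0.476837 ppm of full scale.

0.4768 ppm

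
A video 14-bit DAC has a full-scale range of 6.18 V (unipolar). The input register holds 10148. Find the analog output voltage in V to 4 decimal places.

3.8278 V

LSB = 6.18 V / 2^14 = 377.20 µV.
V_out = 0 + 10148 × 0.000377197 V = 3.8278 V.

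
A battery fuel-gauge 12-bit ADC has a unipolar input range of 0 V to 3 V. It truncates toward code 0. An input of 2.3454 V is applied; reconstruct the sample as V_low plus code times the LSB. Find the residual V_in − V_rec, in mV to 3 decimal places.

Step size: 3 V ÷ 2^12 = 0.732 mV.
Scaled input = 3202.2528 LSBs, so code = 3202.
V_rec = 0 + 3202·0.000732422 = 2.3452148 V.
Error = 2.3454 − 2.3452148 = 0.000185156 V = 0.185 mV.

0.185 mV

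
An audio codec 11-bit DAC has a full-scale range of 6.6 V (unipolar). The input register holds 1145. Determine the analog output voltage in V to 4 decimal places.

3.6899 V

LSB = 6.6 V / 2^11 = 3.223 mV.
V_out = 0 + 1145 × 0.00322266 V = 3.68994 V.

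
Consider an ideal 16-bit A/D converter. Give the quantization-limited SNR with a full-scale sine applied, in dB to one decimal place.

98.1 dB

SNR ≈ 6.02·N + 1.76 dB = 6.02·16 + 1.76 = 98.08 dB.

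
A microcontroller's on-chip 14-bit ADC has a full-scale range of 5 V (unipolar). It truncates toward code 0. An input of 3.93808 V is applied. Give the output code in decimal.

code 12904

LSB = 5 V / 16384 = 305.18 µV.
Input sits at 12904.301 steps above V_low.
⌊·⌋(12904.301) = 12904.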